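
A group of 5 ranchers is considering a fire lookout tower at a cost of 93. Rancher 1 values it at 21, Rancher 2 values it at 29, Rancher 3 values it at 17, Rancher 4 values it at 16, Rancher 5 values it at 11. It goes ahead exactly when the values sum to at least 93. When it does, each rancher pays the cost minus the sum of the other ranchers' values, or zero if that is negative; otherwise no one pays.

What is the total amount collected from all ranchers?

Total value 94 ≥ cost 93, so it is built.
Rancher 1: others sum to 73; max(0, 93 - 73) = 20.
Rancher 2: others sum to 65; max(0, 93 - 65) = 28.
Rancher 3: others sum to 77; max(0, 93 - 77) = 16.
Rancher 4: others sum to 78; max(0, 93 - 78) = 15.
Rancher 5: others sum to 83; max(0, 93 - 83) = 10.
Total collected = 20 + 28 + 16 + 15 + 10 = 89.

89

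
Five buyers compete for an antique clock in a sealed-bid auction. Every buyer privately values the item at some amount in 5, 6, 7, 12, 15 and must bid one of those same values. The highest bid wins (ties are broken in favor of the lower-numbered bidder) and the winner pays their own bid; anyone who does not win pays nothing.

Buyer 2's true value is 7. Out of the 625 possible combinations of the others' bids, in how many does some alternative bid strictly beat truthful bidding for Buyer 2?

Others bid (5, 5, 5, 5): truth gives 0; bid 6 gives 1 > 0. Violating.
Others bid (5, 5, 5, 6): truth gives 0; bid 6 gives 1 > 0. Violating.
Others bid (5, 5, 6, 5): truth gives 0; bid 6 gives 1 > 0. Violating.
Others bid (5, 5, 6, 6): truth gives 0; bid 6 gives 1 > 0. Violating.
Others bid (5, 5, 5, 7): truth gives 0; no alternative beats it.
Others bid (5, 5, 5, 12): truth gives 0; no alternative beats it.
(Checking all 625 profiles: 8 have a profitable deviation, 617 do not.)

8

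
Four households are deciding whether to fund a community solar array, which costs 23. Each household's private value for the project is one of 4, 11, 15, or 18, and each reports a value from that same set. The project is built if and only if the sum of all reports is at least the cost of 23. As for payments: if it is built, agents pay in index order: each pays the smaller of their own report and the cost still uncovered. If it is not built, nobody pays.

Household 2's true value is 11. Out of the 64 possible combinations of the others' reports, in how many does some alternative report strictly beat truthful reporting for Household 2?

Others report (4, 4, 11): truth gives 0; report 4 gives 7 > 0. Violating.
Others report (4, 4, 15): truth gives 0; report 4 gives 7 > 0. Violating.
Others report (4, 4, 18): truth gives 0; report 4 gives 7 > 0. Violating.
Others report (4, 11, 4): truth gives 0; report 4 gives 7 > 0. Violating.
Others report (4, 4, 4): truth gives 0; no alternative beats it.
(Checking all 64 profiles: 63 have a profitable deviation, 1 does not.)

63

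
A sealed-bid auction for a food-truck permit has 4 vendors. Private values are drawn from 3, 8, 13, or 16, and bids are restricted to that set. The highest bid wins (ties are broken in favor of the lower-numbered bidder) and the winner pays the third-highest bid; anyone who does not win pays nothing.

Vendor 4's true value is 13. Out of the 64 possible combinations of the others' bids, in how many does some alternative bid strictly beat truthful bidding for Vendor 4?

Others bid (3, 3, 13): truth gives 0; bid 16 gives 10 > 0. Violating.
Others bid (3, 8, 13): truth gives 0; bid 16 gives 5 > 0. Violating.
Others bid (3, 13, 3): truth gives 0; bid 16 gives 10 > 0. Violating.
Others bid (3, 13, 8): truth gives 0; bid 16 gives 5 > 0. Violating.
Others bid (3, 3, 3): truth gives 10; no alternative beats it.
Others bid (3, 3, 8): truth gives 10; no alternative beats it.
(Checking all 64 profiles: 12 have a profitable deviation, 52 do not.)

12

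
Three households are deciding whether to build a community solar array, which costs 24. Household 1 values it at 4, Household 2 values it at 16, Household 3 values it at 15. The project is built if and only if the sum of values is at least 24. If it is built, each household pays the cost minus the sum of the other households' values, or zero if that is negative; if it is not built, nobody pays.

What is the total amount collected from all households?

Total value 35 ≥ cost 24, so it is built.
Household 1: others sum to 31; max(0, 24 - 31) = 0.
Household 2: others sum to 19; max(0, 24 - 19) = 5.
Household 3: others sum to 20; max(0, 24 - 20) = 4.
Total collected = 0 + 5 + 4 = 9.

9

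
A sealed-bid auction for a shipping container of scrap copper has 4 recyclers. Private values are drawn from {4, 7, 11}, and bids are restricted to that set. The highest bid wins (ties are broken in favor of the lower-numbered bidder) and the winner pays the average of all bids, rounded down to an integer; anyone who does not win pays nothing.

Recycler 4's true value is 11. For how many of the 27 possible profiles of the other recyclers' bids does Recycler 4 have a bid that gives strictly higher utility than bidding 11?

1

Others bid (4, 4, 4): truth gives 6; bid 7 gives 7 > 6. Violating.
Others bid (4, 4, 7): truth gives 5; no alternative beats it.
Others bid (4, 4, 11): truth gives 0; no alternative beats it.
(Checking all 27 profiles: 1 has a profitable deviation, 26 do not.)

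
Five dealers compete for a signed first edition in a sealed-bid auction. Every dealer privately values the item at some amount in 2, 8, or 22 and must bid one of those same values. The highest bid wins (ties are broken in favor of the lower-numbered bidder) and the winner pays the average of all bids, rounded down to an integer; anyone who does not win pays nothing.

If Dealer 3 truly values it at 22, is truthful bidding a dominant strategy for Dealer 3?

Consider the case where Dealer 1 bids 2, Dealer 2 bids 2, Dealer 4 bids 2 and Dealer 5 bids 2.
Truthful bid 22: wins, pays 6, utility 22 - 6 = 16.
Bid 8 instead: wins, pays 3, utility 22 - 3 = 19.
Since 19 > 16, bidding 8 is strictly better here, so truthful bidding is not dominant.

No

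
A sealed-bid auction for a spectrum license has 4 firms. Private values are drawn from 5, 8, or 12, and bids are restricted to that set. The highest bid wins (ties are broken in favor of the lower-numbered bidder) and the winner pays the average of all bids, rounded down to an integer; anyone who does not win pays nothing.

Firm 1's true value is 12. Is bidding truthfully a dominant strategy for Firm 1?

No

Consider the case where Firm 2 bids 5, Firm 3 bids 5 and Firm 4 bids 5.
Truthful bid 12: wins, pays 6, utility 12 - 6 = 6.
Bid 5 instead: wins, pays 5, utility 12 - 5 = 7.
Since 7 > 6, bidding 5 is strictly better here, so truthful bidding is not dominant.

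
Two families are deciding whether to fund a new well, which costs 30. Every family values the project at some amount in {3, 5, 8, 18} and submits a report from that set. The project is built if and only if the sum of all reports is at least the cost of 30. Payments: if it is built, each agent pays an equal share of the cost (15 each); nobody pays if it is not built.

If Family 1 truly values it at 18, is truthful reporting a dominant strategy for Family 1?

Yes

Check each profile of the others' reports and compare truth against every alternative report.
Others report (18): truth gives 3, best alternative gives 0.
Others report (3): truth gives 0, best alternative gives 0.
Others report (5): truth gives 0, best alternative gives 0.
Others report (8): truth gives 0, best alternative gives 0.
In every case the truthful report is at least as good as any alternative, so it is a dominant strategy.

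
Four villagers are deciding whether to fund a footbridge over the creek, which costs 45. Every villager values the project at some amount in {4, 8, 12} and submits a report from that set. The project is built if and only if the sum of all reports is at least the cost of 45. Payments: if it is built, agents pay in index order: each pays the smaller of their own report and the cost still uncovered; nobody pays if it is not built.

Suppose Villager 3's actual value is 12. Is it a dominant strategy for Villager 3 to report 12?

Check each profile of the others' reports and compare truth against every alternative report.
Others report (4, 4, 4): truth gives 0, best alternative gives 0.
Others report (4, 4, 8): truth gives 0, best alternative gives 0.
Others report (4, 4, 12): truth gives 0, best alternative gives 0.
Others report (4, 8, 4): truth gives 0, best alternative gives 0.
Others report (4, 8, 8): truth gives 0, best alternative gives 0.
Others report (4, 8, 12): truth gives 0, best alternative gives 0.
(Remaining 21 profiles checked similarly; truth is weakly best in each.)
In every case the truthful report is at least as good as any alternative, so it is a dominant strategy.

Yes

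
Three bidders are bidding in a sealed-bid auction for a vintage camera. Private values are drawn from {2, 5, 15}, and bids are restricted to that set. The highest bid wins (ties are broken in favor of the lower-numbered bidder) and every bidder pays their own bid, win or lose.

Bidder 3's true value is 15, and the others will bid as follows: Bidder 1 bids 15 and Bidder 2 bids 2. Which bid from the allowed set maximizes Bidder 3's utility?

Bid 2: loses but pays 2, utility -2.
Bid 5: loses but pays 5, utility -5.
Bid 15: loses but pays 15, utility -15.
The best choice is 2 with utility -2.

2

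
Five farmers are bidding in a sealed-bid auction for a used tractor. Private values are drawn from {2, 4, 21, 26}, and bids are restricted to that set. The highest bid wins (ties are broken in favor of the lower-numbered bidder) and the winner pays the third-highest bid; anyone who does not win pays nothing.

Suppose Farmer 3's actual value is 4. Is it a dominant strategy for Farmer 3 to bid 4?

Consider the case where Farmer 1 bids 2, Farmer 2 bids 2, Farmer 4 bids 2 and Farmer 5 bids 21.
Truthful bid 4: loses, pays 0, utility 0.
Bid 21 instead: wins, pays 2, utility 4 - 2 = 2.
Since 2 > 0, bidding 21 is strictly better here, so truthful bidding is not dominant.

No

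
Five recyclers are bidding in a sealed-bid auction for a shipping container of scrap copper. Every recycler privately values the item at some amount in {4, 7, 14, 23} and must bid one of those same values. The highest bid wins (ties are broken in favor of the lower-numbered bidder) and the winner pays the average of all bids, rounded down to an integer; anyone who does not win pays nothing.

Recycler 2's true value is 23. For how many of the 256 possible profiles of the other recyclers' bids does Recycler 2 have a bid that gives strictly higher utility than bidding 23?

54

Others bid (4, 4, 4, 4): truth gives 16; bid 7 gives 19 > 16. Violating.
Others bid (4, 4, 4, 7): truth gives 15; bid 7 gives 18 > 15. Violating.
Others bid (4, 4, 4, 14): truth gives 14; bid 14 gives 15 > 14. Violating.
Others bid (4, 4, 7, 4): truth gives 15; bid 7 gives 18 > 15. Violating.
Others bid (4, 4, 4, 23): truth gives 12; no alternative beats it.
Others bid (4, 4, 7, 23): truth gives 11; no alternative beats it.
(Checking all 256 profiles: 54 have a profitable deviation, 202 do not.)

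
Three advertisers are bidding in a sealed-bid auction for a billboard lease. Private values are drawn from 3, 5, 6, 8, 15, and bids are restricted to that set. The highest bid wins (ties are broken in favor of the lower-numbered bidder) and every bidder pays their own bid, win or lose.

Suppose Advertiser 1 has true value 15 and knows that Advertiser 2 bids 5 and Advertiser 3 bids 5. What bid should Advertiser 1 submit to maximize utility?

Bid 3: loses but pays 3, utility -3.
Bid 5: wins, pays 5, utility 15 - 5 = 10.
Bid 6: wins, pays 6, utility 15 - 6 = 9.
Bid 8: wins, pays 8, utility 15 - 8 = 7.
Bid 15: wins, pays 15, utility 15 - 15 = 0.
The best choice is 5 with utility 10.

5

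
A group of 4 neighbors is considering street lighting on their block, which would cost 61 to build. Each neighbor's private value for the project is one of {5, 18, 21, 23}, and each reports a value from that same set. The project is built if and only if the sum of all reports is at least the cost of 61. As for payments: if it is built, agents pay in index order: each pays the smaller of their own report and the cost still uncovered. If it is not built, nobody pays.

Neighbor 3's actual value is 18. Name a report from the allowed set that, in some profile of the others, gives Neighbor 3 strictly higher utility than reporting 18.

5

Suppose Neighbor 1 reports 18, Neighbor 2 reports 18 and Neighbor 4 reports 21.
Report 18: project built, pays 18, utility 18 - 18 = 0.
Report 5: project built, pays 5, utility 18 - 5 = 13.
So reporting 5 beats truth here (13 > 0).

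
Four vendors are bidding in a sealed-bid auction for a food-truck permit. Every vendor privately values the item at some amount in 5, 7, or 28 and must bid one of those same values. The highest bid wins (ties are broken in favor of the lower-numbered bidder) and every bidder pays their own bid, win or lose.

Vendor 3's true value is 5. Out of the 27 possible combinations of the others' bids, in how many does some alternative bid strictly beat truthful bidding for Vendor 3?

Others bid (5, 5, 5): truth gives -5; bid 7 gives -2 > -5. Violating.
Others bid (5, 5, 7): truth gives -5; bid 7 gives -2 > -5. Violating.
Others bid (5, 5, 28): truth gives -5; no alternative beats it.
Others bid (5, 7, 5): truth gives -5; no alternative beats it.
(Checking all 27 profiles: 2 have a profitable deviation, 25 do not.)

2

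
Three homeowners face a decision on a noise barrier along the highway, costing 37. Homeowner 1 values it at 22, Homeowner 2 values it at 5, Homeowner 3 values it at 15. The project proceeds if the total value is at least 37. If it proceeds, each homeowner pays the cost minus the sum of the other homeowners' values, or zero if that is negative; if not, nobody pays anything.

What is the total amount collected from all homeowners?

27

Total value 42 ≥ cost 37, so it is built.
Homeowner 1: others sum to 20; max(0, 37 - 20) = 17.
Homeowner 2: others sum to 37; max(0, 37 - 37) = 0.
Homeowner 3: others sum to 27; max(0, 37 - 27) = 10.
Total collected = 17 + 0 + 10 = 27.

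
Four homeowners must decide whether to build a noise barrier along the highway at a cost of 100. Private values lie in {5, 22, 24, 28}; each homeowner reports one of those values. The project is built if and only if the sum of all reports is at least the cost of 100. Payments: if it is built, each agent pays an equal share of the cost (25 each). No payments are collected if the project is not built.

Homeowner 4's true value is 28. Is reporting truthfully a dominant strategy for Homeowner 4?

Yes

Check each profile of the others' reports and compare truth against every alternative report.
Others report (22, 22, 28): truth gives 3, best alternative gives 0.
Others report (22, 24, 28): truth gives 3, best alternative gives 0.
Others report (22, 28, 22): truth gives 3, best alternative gives 0.
Others report (22, 28, 24): truth gives 3, best alternative gives 0.
Others report (24, 22, 28): truth gives 3, best alternative gives 0.
Others report (24, 24, 24): truth gives 3, best alternative gives 0.
(Remaining 58 profiles checked similarly; truth is weakly best in each.)
In every case the truthful report is at least as good as any alternative, so it is a dominant strategy.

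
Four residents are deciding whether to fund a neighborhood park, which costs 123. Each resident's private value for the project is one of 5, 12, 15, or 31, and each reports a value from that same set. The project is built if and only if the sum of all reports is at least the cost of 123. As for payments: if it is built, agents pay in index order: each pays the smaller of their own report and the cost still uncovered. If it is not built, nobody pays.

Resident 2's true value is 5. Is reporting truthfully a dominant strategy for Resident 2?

Yes

Check each profile of the others' reports and compare truth against every alternative report.
Others report (5, 5, 5): truth gives 0, best alternative gives 0.
Others report (5, 5, 12): truth gives 0, best alternative gives 0.
Others report (5, 5, 15): truth gives 0, best alternative gives 0.
Others report (5, 5, 31): truth gives 0, best alternative gives 0.
Others report (5, 12, 5): truth gives 0, best alternative gives 0.
Others report (5, 12, 12): truth gives 0, best alternative gives 0.
(Remaining 58 profiles checked similarly; truth is weakly best in each.)
In every case the truthful report is at least as good as any alternative, so it is a dominant strategy.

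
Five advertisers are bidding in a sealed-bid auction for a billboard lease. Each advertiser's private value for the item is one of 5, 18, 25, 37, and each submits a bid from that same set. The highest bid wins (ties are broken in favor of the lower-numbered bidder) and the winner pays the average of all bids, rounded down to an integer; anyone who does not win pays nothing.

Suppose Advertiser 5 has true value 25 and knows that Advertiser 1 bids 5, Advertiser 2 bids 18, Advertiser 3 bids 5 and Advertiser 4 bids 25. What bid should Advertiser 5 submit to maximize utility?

Bid 5: loses, pays 0, utility 0.
Bid 18: loses, pays 0, utility 0.
Bid 25: loses, pays 0, utility 0.
Bid 37: wins, pays 18, utility 25 - 18 = 7.
The best choice is 37 with utility 7.

37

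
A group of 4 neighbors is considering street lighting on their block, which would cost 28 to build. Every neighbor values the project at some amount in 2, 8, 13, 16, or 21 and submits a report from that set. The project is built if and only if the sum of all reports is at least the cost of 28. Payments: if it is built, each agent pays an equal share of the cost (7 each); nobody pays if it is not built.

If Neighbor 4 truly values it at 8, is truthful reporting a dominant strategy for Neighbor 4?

Consider the case where Neighbor 1 reports 2, Neighbor 2 reports 2 and Neighbor 3 reports 8.
Truthful report 8: project not built, utility 0.
Report 16 instead: project built, pays 7, utility 8 - 7 = 1.
Since 1 > 0, reporting 16 is strictly better here, so truthful reporting is not dominant.

No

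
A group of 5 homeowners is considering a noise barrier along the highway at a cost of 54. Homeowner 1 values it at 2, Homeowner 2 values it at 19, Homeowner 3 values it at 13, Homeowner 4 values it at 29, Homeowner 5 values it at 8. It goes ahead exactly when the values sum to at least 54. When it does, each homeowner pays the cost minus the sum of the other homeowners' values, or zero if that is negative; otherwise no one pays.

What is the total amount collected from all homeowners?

Total value 71 ≥ cost 54, so it is built.
Homeowner 1: others sum to 69; max(0, 54 - 69) = 0.
Homeowner 2: others sum to 52; max(0, 54 - 52) = 2.
Homeowner 3: others sum to 58; max(0, 54 - 58) = 0.
Homeowner 4: others sum to 42; max(0, 54 - 42) = 12.
Homeowner 5: others sum to 63; max(0, 54 - 63) = 0.
Total collected = 0 + 2 + 0 + 12 + 0 = 14.

14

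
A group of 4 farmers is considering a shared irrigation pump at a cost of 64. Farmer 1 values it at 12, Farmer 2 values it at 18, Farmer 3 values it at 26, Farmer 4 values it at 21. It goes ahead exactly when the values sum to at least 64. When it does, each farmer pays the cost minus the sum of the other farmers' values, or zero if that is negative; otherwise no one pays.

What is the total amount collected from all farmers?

Total value 77 ≥ cost 64, so it is built.
Farmer 1: others sum to 65; max(0, 64 - 65) = 0.
Farmer 2: others sum to 59; max(0, 64 - 59) = 5.
Farmer 3: others sum to 51; max(0, 64 - 51) = 13.
Farmer 4: others sum to 56; max(0, 64 - 56) = 8.
Total collected = 0 + 5 + 13 + 8 = 26.

26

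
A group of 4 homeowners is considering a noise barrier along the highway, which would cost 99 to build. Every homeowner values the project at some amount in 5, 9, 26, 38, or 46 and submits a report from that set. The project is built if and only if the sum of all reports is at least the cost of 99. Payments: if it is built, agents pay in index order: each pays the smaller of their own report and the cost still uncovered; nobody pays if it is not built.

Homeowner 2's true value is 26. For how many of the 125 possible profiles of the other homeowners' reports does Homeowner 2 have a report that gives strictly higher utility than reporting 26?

Others report (5, 46, 46): truth gives 0; report 5 gives 21 > 0. Violating.
Others report (9, 38, 46): truth gives 0; report 9 gives 17 > 0. Violating.
Others report (9, 46, 38): truth gives 0; report 9 gives 17 > 0. Violating.
Others report (9, 46, 46): truth gives 0; report 5 gives 21 > 0. Violating.
Others report (5, 5, 5): truth gives 0; no alternative beats it.
Others report (5, 5, 9): truth gives 0; no alternative beats it.
(Checking all 125 profiles: 38 have a profitable deviation, 87 do not.)

38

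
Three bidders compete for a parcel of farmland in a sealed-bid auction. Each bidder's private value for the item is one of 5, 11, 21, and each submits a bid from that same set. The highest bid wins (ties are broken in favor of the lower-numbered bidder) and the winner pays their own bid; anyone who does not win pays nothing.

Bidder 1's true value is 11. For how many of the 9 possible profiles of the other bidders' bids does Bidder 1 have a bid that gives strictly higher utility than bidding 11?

1

Others bid (5, 5): truth gives 0; bid 5 gives 6 > 0. Violating.
Others bid (5, 11): truth gives 0; no alternative beats it.
Others bid (5, 21): truth gives 0; no alternative beats it.
(Checking all 9 profiles: 1 has a profitable deviation, 8 do not.)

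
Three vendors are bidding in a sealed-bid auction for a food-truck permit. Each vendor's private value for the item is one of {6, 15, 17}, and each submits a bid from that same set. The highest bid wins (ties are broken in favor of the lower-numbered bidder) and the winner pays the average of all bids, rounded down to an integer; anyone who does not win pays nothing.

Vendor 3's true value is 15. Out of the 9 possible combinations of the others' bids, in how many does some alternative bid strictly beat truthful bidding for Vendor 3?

Others bid (6, 15): truth gives 0; bid 17 gives 3 > 0. Violating.
Others bid (15, 6): truth gives 0; bid 17 gives 3 > 0. Violating.
Others bid (6, 6): truth gives 6; no alternative beats it.
Others bid (6, 17): truth gives 0; no alternative beats it.
(Checking all 9 profiles: 2 have a profitable deviation, 7 do not.)

2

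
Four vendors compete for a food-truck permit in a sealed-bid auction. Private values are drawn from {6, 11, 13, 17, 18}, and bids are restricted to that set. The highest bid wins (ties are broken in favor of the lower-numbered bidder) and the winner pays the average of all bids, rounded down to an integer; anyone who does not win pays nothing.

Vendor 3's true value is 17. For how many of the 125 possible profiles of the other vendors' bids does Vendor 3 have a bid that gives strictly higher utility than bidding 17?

Others bid (6, 6, 6): truth gives 9; bid 11 gives 10 > 9. Violating.
Others bid (6, 6, 11): truth gives 7; bid 11 gives 9 > 7. Violating.
Others bid (6, 6, 13): truth gives 7; bid 13 gives 8 > 7. Violating.
Others bid (6, 6, 18): truth gives 0; bid 18 gives 5 > 0. Violating.
Others bid (6, 6, 17): truth gives 6; no alternative beats it.
Others bid (6, 11, 17): truth gives 5; no alternative beats it.
(Checking all 125 profiles: 54 have a profitable deviation, 71 do not.)

54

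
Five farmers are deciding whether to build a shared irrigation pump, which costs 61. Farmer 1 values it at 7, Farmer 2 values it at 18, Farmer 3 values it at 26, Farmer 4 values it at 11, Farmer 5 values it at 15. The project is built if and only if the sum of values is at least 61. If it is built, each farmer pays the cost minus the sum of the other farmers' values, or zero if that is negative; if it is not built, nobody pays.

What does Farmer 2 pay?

Total value 77 ≥ cost 61, so the project is built.
The other farmers' values sum to 59.
Cost minus that sum is 61 - 59 = 2.

2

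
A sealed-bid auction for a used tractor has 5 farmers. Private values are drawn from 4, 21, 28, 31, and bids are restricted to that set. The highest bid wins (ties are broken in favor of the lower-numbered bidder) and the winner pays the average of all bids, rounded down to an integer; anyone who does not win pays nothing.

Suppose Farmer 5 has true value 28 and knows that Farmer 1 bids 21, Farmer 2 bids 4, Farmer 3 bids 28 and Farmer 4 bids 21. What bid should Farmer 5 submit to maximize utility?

Bid 4: loses, pays 0, utility 0.
Bid 21: loses, pays 0, utility 0.
Bid 28: loses, pays 0, utility 0.
Bid 31: wins, pays 21, utility 28 - 21 = 7.
The best choice is 31 with utility 7.

31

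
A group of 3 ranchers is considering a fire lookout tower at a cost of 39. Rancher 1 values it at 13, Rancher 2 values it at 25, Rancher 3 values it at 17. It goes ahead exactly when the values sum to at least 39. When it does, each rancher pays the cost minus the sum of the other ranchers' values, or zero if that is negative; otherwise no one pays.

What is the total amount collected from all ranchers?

10

Total value 55 ≥ cost 39, so it is built.
Rancher 1: others sum to 42; max(0, 39 - 42) = 0.
Rancher 2: others sum to 30; max(0, 39 - 30) = 9.
Rancher 3: others sum to 38; max(0, 39 - 38) = 1.
Total collected = 0 + 9 + 1 = 10.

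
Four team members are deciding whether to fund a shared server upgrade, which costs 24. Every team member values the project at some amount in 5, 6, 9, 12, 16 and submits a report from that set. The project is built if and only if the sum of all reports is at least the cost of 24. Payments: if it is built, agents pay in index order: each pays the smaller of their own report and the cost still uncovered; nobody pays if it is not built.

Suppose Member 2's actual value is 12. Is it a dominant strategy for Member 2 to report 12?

No

Consider the case where Member 1 reports 5, Member 3 reports 5 and Member 4 reports 5.
Truthful report 12: project built, pays 12, utility 12 - 12 = 0.
Report 9 instead: project built, pays 9, utility 12 - 9 = 3.
Since 3 > 0, reporting 9 is strictly better here, so truthful reporting is not dominant.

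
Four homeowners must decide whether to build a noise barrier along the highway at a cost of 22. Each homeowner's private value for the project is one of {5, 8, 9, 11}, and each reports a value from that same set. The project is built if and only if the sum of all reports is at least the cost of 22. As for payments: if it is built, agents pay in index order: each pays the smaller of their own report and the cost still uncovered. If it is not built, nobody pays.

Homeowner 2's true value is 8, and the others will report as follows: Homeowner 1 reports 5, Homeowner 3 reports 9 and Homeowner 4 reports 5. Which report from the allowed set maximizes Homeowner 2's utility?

Report 5: project built, pays 5, utility 8 - 5 = 3.
Report 8: project built, pays 8, utility 8 - 8 = 0.
Report 9: project built, pays 9, utility 8 - 9 = -1.
Report 11: project built, pays 11, utility 8 - 11 = -3.
The best choice is 5 with utility 3.

5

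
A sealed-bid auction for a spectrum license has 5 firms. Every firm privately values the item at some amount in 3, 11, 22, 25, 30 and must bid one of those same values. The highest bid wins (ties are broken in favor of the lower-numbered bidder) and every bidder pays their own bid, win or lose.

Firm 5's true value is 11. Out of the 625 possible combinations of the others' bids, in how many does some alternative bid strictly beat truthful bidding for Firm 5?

Others bid (3, 3, 3, 11): truth gives -11; bid 3 gives -3 > -11. Violating.
Others bid (3, 3, 3, 22): truth gives -11; bid 3 gives -3 > -11. Violating.
Others bid (3, 3, 3, 25): truth gives -11; bid 3 gives -3 > -11. Violating.
Others bid (3, 3, 3, 30): truth gives -11; bid 3 gives -3 > -11. Violating.
Others bid (3, 3, 3, 3): truth gives 0; no alternative beats it.
(Checking all 625 profiles: 624 have a profitable deviation, 1 does not.)

624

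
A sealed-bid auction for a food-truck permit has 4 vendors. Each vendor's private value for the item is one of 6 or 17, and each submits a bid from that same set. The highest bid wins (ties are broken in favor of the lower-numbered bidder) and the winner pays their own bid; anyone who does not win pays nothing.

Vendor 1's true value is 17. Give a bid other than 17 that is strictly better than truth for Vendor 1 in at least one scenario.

Suppose Vendor 2 bids 6, Vendor 3 bids 6 and Vendor 4 bids 6.
Bid 17: wins, pays 17, utility 17 - 17 = 0.
Bid 6: wins, pays 6, utility 17 - 6 = 11.
So bidding 6 beats truth here (11 > 0).

6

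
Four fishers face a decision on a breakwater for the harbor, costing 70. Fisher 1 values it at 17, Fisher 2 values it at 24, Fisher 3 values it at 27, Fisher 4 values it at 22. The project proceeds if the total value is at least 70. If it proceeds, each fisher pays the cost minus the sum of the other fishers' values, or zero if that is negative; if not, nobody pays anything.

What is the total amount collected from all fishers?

13

Total value 90 ≥ cost 70, so it is built.
Fisher 1: others sum to 73; max(0, 70 - 73) = 0.
Fisher 2: others sum to 66; max(0, 70 - 66) = 4.
Fisher 3: others sum to 63; max(0, 70 - 63) = 7.
Fisher 4: others sum to 68; max(0, 70 - 68) = 2.
Total collected = 0 + 4 + 7 + 2 = 13.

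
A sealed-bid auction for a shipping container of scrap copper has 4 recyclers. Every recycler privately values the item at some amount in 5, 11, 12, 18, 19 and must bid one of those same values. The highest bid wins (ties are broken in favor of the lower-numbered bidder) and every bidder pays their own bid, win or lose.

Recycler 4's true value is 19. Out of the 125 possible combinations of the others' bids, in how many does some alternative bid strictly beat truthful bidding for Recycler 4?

Others bid (5, 5, 5): truth gives 0; bid 11 gives 8 > 0. Violating.
Others bid (5, 5, 11): truth gives 0; bid 12 gives 7 > 0. Violating.
Others bid (5, 5, 12): truth gives 0; bid 18 gives 1 > 0. Violating.
Others bid (5, 5, 19): truth gives -19; bid 5 gives -5 > -19. Violating.
Others bid (5, 5, 18): truth gives 0; no alternative beats it.
Others bid (5, 11, 18): truth gives 0; no alternative beats it.
(Checking all 125 profiles: 88 have a profitable deviation, 37 do not.)

88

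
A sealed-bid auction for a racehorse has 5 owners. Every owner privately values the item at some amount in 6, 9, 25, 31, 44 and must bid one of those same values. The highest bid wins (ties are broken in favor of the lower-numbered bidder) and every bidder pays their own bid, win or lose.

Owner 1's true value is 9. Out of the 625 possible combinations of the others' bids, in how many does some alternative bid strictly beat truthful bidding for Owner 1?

610

Others bid (6, 6, 6, 6): truth gives 0; bid 6 gives 3 > 0. Violating.
Others bid (6, 6, 6, 25): truth gives -9; bid 6 gives -6 > -9. Violating.
Others bid (6, 6, 6, 31): truth gives -9; bid 6 gives -6 > -9. Violating.
Others bid (6, 6, 6, 44): truth gives -9; bid 6 gives -6 > -9. Violating.
Others bid (6, 6, 6, 9): truth gives 0; no alternative beats it.
Others bid (6, 6, 9, 6): truth gives 0; no alternative beats it.
(Checking all 625 profiles: 610 have a profitable deviation, 15 do not.)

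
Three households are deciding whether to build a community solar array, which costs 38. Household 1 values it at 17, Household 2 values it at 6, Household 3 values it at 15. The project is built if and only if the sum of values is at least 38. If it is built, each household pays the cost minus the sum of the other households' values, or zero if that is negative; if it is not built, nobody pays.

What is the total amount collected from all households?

Total value 38 ≥ cost 38, so it is built.
Household 1: others sum to 21; max(0, 38 - 21) = 17.
Household 2: others sum to 32; max(0, 38 - 32) = 6.
Household 3: others sum to 23; max(0, 38 - 23) = 15.
Total collected = 17 + 6 + 15 = 38.

38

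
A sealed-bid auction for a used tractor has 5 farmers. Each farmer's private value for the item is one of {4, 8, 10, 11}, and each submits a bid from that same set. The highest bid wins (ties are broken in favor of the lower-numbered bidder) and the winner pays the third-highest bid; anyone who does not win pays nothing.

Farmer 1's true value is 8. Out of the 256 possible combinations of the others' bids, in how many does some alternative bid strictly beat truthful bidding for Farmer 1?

8

Others bid (4, 4, 4, 10): truth gives 0; bid 10 gives 4 > 0. Violating.
Others bid (4, 4, 4, 11): truth gives 0; bid 11 gives 4 > 0. Violating.
Others bid (4, 4, 10, 4): truth gives 0; bid 10 gives 4 > 0. Violating.
Others bid (4, 4, 11, 4): truth gives 0; bid 11 gives 4 > 0. Violating.
Others bid (4, 4, 4, 4): truth gives 4; no alternative beats it.
Others bid (4, 4, 4, 8): truth gives 4; no alternative beats it.
(Checking all 256 profiles: 8 have a profitable deviation, 248 do not.)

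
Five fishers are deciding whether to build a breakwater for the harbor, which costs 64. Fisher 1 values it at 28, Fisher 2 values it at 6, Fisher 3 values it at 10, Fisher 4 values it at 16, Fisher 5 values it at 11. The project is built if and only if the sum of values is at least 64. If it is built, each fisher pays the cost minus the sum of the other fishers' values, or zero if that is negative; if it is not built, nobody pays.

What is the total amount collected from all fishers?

Total value 71 ≥ cost 64, so it is built.
Fisher 1: others sum to 43; max(0, 64 - 43) = 21.
Fisher 2: others sum to 65; max(0, 64 - 65) = 0.
Fisher 3: others sum to 61; max(0, 64 - 61) = 3.
Fisher 4: others sum to 55; max(0, 64 - 55) = 9.
Fisher 5: others sum to 60; max(0, 64 - 60) = 4.
Total collected = 21 + 0 + 3 + 9 + 4 = 37.

37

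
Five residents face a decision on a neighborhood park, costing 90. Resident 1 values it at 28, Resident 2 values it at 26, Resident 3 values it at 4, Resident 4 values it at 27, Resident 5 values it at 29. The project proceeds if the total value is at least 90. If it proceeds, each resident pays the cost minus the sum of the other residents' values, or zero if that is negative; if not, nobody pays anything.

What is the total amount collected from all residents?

14

Total value 114 ≥ cost 90, so it is built.
Resident 1: others sum to 86; max(0, 90 - 86) = 4.
Resident 2: others sum to 88; max(0, 90 - 88) = 2.
Resident 3: others sum to 110; max(0, 90 - 110) = 0.
Resident 4: others sum to 87; max(0, 90 - 87) = 3.
Resident 5: others sum to 85; max(0, 90 - 85) = 5.
Total collected = 4 + 2 + 0 + 3 + 5 = 14.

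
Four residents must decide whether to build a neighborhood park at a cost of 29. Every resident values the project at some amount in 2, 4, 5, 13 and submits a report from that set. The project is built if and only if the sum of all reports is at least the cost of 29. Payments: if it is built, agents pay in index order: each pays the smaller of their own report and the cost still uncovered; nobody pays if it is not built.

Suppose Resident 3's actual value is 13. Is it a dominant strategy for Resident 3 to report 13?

Consider the case where Resident 1 reports 2, Resident 2 reports 13 and Resident 4 reports 13.
Truthful report 13: project built, pays 13, utility 13 - 13 = 0.
Report 2 instead: project built, pays 2, utility 13 - 2 = 11.
Since 11 > 0, reporting 2 is strictly better here, so truthful reporting is not dominant.

No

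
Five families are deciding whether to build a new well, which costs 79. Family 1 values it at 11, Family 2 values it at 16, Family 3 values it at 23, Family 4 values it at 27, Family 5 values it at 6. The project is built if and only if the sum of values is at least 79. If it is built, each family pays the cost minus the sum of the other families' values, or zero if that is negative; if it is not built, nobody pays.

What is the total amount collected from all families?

Total value 83 ≥ cost 79, so it is built.
Family 1: others sum to 72; max(0, 79 - 72) = 7.
Family 2: others sum to 67; max(0, 79 - 67) = 12.
Family 3: others sum to 60; max(0, 79 - 60) = 19.
Family 4: others sum to 56; max(0, 79 - 56) = 23.
Family 5: others sum to 77; max(0, 79 - 77) = 2.
Total collected = 7 + 12 + 19 + 23 + 2 = 63.

63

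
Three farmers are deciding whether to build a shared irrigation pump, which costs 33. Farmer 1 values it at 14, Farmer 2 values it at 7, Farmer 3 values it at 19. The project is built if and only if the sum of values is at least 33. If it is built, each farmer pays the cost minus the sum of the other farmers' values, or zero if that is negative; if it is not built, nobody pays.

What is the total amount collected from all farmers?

19

Total value 40 ≥ cost 33, so it is built.
Farmer 1: others sum to 26; max(0, 33 - 26) = 7.
Farmer 2: others sum to 33; max(0, 33 - 33) = 0.
Farmer 3: others sum to 21; max(0, 33 - 21) = 12.
Total collected = 7 + 0 + 12 = 19.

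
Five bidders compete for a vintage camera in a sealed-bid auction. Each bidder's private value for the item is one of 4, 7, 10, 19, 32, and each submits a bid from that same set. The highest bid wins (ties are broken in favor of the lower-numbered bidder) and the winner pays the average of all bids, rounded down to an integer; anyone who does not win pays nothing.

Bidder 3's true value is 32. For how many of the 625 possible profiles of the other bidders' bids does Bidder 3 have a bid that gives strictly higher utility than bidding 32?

Others bid (4, 4, 4, 4): truth gives 23; bid 7 gives 28 > 23. Violating.
Others bid (4, 4, 4, 7): truth gives 22; bid 7 gives 27 > 22. Violating.
Others bid (4, 4, 4, 10): truth gives 22; bid 10 gives 26 > 22. Violating.
Others bid (4, 4, 4, 19): truth gives 20; bid 19 gives 22 > 20. Violating.
Others bid (4, 4, 4, 32): truth gives 17; no alternative beats it.
Others bid (4, 4, 7, 32): truth gives 17; no alternative beats it.
(Checking all 625 profiles: 144 have a profitable deviation, 481 do not.)

144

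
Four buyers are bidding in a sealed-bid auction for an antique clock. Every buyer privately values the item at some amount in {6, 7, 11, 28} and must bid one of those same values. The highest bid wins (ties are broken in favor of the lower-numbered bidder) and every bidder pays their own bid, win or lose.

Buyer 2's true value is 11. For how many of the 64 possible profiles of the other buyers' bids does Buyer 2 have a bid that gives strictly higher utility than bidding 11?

50

Others bid (6, 6, 6): truth gives 0; bid 7 gives 4 > 0. Violating.
Others bid (6, 6, 7): truth gives 0; bid 7 gives 4 > 0. Violating.
Others bid (6, 6, 28): truth gives -11; bid 6 gives -6 > -11. Violating.
Others bid (6, 7, 6): truth gives 0; bid 7 gives 4 > 0. Violating.
Others bid (6, 6, 11): truth gives 0; no alternative beats it.
Others bid (6, 7, 11): truth gives 0; no alternative beats it.
(Checking all 64 profiles: 50 have a profitable deviation, 14 do not.)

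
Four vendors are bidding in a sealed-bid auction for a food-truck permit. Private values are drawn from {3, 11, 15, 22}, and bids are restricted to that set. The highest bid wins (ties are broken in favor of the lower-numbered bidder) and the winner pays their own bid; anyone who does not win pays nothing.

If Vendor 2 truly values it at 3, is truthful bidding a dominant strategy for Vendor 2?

Yes

Check each profile of the others' bids and compare truth against every alternative bid.
Others bid (3, 3, 3): truth gives 0, best alternative gives -8.
Others bid (3, 3, 11): truth gives 0, best alternative gives -8.
Others bid (3, 11, 3): truth gives 0, best alternative gives -8.
Others bid (3, 11, 11): truth gives 0, best alternative gives -8.
Others bid (3, 3, 15): truth gives 0, best alternative gives 0.
Others bid (3, 3, 22): truth gives 0, best alternative gives 0.
(Remaining 58 profiles checked similarly; truth is weakly best in each.)
In every case the truthful bid is at least as good as any alternative, so it is a dominant strategy.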